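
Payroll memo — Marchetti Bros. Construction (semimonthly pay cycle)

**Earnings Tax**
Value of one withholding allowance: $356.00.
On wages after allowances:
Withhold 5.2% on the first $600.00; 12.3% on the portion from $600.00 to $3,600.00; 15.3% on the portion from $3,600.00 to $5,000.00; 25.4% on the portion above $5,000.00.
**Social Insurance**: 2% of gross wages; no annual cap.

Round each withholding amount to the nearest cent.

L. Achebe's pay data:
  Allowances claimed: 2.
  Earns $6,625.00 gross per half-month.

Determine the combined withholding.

$978.80

Earnings Tax: taxable = $6,625.00 − 2×$356.00 = $5,913.00
  $614.40 + 25.4% × ($5,913.00 − $5,000.00) = $614.40 + 25.4% × $913.00 = $846.30
Social Insurance: 2% × $6,625.00 = $132.50
Total: $846.30 + $132.50 = $978.80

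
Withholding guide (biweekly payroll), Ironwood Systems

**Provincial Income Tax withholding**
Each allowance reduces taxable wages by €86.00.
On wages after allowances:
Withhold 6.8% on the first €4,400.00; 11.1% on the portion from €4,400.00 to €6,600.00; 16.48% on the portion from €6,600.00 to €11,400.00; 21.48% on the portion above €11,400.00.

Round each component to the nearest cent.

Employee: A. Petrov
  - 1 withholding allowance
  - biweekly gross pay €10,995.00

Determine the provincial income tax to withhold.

Provincial Income Tax: taxable = €10,995.00 − 1×€86.00 = €10,909.00
  €543.40 + 16.48% × (€10,909.00 − €6,600.00) = €543.40 + 16.48% × €4,309.00 = €1,253.52

€1,253.52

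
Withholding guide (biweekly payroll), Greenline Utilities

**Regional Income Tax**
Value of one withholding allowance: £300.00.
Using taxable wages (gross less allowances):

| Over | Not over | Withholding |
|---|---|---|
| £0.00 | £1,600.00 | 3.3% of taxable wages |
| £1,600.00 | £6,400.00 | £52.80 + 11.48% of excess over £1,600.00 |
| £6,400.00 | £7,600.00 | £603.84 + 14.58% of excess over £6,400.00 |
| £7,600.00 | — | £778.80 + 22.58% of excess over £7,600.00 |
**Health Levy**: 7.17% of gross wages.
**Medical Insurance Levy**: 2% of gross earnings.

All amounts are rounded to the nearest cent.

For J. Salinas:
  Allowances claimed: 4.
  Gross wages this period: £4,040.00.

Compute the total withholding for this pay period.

Regional Income Tax: taxable = £4,040.00 − 4×£300.00 = £2,840.00
  £52.80 + 11.48% × (£2,840.00 − £1,600.00) = £52.80 + 11.48% × £1,240.00 = £195.15
Health Levy: 7.17% × £4,040.00 = £289.67
Medical Insurance Levy: 2% × £4,040.00 = £80.80
Total: £195.15 + £289.67 + £80.80 = £565.62

£565.62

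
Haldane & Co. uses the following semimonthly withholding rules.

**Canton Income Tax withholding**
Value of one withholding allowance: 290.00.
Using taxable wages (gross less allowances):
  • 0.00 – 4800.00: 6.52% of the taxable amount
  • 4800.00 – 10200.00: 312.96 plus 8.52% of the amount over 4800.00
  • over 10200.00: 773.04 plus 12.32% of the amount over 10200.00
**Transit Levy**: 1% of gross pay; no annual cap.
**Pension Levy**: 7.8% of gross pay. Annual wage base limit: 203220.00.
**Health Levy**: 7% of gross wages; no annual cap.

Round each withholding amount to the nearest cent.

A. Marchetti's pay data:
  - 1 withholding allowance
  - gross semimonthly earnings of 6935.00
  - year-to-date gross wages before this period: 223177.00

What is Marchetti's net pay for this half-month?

Canton Income Tax: taxable = 6935.00 − 1×290.00 = 6645.00
  312.96 + 8.52% × (6645.00 − 4800.00) = 312.96 + 8.52% × 1845.00 = 470.15
Transit Levy: 1% × 6935.00 = 69.35
Pension Levy: YTD 223177.00 ≥ cap 203220.00 → 0.00
Health Levy: 7% × 6935.00 = 485.45
Total withheld: 470.15 + 69.35 + 0.00 + 485.45 = 1024.95
Net pay: 6935.00 − 1024.95 = 5910.05

5910.05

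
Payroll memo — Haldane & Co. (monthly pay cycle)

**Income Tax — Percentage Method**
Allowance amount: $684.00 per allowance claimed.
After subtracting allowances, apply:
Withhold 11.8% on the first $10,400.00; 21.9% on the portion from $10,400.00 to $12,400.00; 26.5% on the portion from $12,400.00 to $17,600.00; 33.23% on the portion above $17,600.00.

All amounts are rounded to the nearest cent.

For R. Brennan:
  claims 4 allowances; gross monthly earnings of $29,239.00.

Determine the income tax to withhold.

Income Tax: taxable = $29,239.00 − 4×$684.00 = $26,503.00
  $3,043.20 + 33.23% × ($26,503.00 − $17,600.00) = $3,043.20 + 33.23% × $8,903.00 = $6,001.67

$6,001.67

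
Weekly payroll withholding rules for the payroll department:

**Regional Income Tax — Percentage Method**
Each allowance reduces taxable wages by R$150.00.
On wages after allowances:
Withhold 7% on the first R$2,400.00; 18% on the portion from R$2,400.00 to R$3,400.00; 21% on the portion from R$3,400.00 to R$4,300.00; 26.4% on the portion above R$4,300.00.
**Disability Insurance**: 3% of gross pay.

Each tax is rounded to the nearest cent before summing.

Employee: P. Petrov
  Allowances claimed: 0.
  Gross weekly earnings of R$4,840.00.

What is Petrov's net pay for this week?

Regional Income Tax: taxable = R$4,840.00
  R$537.00 + 26.4% × (R$4,840.00 − R$4,300.00) = R$537.00 + 26.4% × R$540.00 = R$679.56
Disability Insurance: 3% × R$4,840.00 = R$145.20
Total withheld: R$679.56 + R$145.20 = R$824.76
Net pay: R$4,840.00 − R$824.76 = R$4,015.24

R$4,015.24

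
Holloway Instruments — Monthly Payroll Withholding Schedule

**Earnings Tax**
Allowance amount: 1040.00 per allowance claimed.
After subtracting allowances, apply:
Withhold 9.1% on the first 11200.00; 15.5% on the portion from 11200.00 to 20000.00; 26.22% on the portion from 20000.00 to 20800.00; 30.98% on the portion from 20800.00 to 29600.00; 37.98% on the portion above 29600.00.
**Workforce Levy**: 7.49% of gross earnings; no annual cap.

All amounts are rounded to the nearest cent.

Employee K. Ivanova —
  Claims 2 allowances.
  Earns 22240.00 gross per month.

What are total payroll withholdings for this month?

Earnings Tax: taxable = 22240.00 − 2×1040.00 = 20160.00
  2383.20 + 26.22% × (20160.00 − 20000.00) = 2383.20 + 26.22% × 160.00 = 2425.15
Workforce Levy: 7.49% × 22240.00 = 1665.78
Total: 2425.15 + 1665.78 = 4090.93

4090.93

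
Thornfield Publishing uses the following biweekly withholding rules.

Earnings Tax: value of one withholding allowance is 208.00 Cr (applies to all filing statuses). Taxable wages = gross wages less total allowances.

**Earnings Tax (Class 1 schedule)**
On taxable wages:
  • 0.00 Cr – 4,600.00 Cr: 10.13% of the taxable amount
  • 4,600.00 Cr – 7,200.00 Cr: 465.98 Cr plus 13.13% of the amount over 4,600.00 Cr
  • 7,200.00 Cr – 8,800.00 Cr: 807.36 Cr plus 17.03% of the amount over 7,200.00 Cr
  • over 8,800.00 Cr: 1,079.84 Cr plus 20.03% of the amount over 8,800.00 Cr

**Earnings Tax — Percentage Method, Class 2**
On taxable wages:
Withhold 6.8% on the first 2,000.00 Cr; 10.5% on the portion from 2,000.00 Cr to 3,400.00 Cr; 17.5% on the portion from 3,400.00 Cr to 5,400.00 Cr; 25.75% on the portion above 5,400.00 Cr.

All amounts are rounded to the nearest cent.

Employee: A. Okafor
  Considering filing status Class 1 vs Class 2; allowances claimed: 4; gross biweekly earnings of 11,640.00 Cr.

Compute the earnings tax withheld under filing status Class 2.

Earnings Tax (Class 2): taxable = 11,640.00 Cr − 4×208.00 Cr = 10,808.00 Cr
  633.00 Cr + 25.75% × (10,808.00 Cr − 5,400.00 Cr) = 633.00 Cr + 25.75% × 5,408.00 Cr = 2,025.56 Cr

2,025.56 Cr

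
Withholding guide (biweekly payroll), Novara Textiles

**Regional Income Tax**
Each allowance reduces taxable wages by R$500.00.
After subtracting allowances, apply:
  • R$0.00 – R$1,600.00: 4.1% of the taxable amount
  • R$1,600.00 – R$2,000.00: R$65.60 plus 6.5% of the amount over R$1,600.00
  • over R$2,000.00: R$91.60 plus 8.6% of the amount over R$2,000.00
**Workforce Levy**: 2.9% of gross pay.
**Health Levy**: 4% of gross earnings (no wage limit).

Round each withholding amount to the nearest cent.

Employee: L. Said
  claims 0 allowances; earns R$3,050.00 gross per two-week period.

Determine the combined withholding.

R$392.35

Regional Income Tax: taxable = R$3,050.00
  R$91.60 + 8.6% × (R$3,050.00 − R$2,000.00) = R$91.60 + 8.6% × R$1,050.00 = R$181.90
Workforce Levy: 2.9% × R$3,050.00 = R$88.45
Health Levy: 4% × R$3,050.00 = R$122.00
Total: R$181.90 + R$88.45 + R$122.00 = R$392.35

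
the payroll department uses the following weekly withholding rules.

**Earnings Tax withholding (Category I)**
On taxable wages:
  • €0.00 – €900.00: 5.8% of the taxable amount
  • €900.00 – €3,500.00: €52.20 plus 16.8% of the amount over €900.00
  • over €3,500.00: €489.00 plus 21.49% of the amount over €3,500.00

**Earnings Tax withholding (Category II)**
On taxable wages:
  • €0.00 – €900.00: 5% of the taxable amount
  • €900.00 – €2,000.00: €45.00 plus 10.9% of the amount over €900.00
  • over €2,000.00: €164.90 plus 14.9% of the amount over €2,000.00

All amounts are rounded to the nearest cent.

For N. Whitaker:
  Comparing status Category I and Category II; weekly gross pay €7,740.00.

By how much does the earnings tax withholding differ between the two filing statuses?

€380.02

Earnings Tax (Category I): taxable = €7,740.00
  €489.00 + 21.49% × (€7,740.00 − €3,500.00) = €489.00 + 21.49% × €4,240.00 = €1,400.18
Earnings Tax (Category II): taxable = €7,740.00
  €164.90 + 14.9% × (€7,740.00 − €2,000.00) = €164.90 + 14.9% × €5,740.00 = €1,020.16
Difference: |€1,400.18 − €1,020.16| = €380.02 (higher under Category I)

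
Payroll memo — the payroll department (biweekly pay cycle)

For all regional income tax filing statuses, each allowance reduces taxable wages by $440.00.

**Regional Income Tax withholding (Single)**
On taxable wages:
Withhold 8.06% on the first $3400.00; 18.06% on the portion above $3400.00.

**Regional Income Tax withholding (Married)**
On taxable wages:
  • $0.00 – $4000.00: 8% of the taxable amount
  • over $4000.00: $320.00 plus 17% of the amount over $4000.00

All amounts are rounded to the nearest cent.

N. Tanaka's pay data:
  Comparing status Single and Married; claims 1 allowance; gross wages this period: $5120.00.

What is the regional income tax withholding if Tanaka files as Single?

Regional Income Tax (Single): taxable = $5120.00 − 1×$440.00 = $4680.00
  $274.04 + 18.06% × ($4680.00 − $3400.00) = $274.04 + 18.06% × $1280.00 = $505.21

$505.21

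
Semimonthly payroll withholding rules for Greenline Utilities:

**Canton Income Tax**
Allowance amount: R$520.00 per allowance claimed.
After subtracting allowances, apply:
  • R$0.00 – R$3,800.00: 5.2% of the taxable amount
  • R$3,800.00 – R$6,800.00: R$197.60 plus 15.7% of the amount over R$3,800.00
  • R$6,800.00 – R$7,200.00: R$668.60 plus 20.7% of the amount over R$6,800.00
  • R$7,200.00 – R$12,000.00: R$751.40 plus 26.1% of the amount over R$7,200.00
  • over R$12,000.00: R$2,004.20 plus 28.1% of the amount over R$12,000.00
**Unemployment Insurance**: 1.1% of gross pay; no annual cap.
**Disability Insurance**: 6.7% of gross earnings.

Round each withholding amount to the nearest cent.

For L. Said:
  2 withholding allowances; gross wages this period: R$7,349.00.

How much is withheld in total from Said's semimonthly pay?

R$1,164.73

Canton Income Tax: taxable = R$7,349.00 − 2×R$520.00 = R$6,309.00
  R$197.60 + 15.7% × (R$6,309.00 − R$3,800.00) = R$197.60 + 15.7% × R$2,509.00 = R$591.51
Unemployment Insurance: 1.1% × R$7,349.00 = R$80.84
Disability Insurance: 6.7% × R$7,349.00 = R$492.38
Total: R$591.51 + R$80.84 + R$492.38 = R$1,164.73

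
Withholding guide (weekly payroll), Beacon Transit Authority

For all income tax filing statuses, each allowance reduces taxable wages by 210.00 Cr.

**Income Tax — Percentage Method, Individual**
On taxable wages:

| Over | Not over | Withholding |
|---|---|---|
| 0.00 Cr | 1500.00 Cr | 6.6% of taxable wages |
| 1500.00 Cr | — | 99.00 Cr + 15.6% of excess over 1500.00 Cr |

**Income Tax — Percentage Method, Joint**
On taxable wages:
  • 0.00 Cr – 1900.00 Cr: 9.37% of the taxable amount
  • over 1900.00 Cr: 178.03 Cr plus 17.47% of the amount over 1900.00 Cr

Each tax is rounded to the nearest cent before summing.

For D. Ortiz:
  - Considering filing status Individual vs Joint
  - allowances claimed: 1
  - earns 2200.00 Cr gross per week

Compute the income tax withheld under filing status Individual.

175.44 Cr

Income Tax (Individual): taxable = 2200.00 Cr − 1×210.00 Cr = 1990.00 Cr
  99.00 Cr + 15.6% × (1990.00 Cr − 1500.00 Cr) = 99.00 Cr + 15.6% × 490.00 Cr = 175.44 Cr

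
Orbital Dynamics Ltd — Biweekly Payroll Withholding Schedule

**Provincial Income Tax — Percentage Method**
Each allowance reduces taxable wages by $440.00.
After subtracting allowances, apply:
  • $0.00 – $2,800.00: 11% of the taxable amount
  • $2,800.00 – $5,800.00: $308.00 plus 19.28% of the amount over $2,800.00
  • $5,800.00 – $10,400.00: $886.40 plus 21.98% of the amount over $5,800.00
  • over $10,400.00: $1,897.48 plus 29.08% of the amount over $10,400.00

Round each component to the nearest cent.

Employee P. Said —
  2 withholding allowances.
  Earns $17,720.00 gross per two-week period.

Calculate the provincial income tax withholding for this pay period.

$3,770.23

Provincial Income Tax: taxable = $17,720.00 − 2×$440.00 = $16,840.00
  $1,897.48 + 29.08% × ($16,840.00 − $10,400.00) = $1,897.48 + 29.08% × $6,440.00 = $3,770.23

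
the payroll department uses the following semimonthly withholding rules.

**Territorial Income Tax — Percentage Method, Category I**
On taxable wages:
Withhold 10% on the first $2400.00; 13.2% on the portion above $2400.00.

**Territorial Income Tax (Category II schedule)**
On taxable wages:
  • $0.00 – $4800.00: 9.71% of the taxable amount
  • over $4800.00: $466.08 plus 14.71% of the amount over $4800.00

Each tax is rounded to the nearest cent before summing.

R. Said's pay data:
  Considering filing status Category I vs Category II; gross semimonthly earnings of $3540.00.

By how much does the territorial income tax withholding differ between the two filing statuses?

$46.75

Territorial Income Tax (Category I): taxable = $3540.00
  $240.00 + 13.2% × ($3540.00 − $2400.00) = $240.00 + 13.2% × $1140.00 = $390.48
Territorial Income Tax (Category II): taxable = $3540.00
  9.71% × $3540.00 = $343.73
Difference: |$390.48 − $343.73| = $46.75 (higher under Category I)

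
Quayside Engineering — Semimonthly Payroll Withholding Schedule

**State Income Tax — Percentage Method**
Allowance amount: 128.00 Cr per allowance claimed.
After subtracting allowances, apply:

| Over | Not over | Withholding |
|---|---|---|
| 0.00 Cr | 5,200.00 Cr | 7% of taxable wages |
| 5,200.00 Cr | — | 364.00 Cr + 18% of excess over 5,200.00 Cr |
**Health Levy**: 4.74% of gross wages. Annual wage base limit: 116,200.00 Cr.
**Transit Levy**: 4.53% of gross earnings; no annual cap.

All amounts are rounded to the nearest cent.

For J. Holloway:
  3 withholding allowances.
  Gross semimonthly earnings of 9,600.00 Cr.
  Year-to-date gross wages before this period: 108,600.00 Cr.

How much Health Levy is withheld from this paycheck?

360.24 Cr

Health Levy: cap 116,200.00 Cr − YTD 108,600.00 Cr = 7,600.00 Cr subject; 4.74% × 7,600.00 Cr = 360.24 Cr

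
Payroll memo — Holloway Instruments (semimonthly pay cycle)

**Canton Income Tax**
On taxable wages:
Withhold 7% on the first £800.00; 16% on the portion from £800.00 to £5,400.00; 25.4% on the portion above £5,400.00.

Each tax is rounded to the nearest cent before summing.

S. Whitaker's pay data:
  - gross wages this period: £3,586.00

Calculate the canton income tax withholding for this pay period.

£501.76

Canton Income Tax: taxable = £3,586.00
  £56.00 + 16% × (£3,586.00 − £800.00) = £56.00 + 16% × £2,786.00 = £501.76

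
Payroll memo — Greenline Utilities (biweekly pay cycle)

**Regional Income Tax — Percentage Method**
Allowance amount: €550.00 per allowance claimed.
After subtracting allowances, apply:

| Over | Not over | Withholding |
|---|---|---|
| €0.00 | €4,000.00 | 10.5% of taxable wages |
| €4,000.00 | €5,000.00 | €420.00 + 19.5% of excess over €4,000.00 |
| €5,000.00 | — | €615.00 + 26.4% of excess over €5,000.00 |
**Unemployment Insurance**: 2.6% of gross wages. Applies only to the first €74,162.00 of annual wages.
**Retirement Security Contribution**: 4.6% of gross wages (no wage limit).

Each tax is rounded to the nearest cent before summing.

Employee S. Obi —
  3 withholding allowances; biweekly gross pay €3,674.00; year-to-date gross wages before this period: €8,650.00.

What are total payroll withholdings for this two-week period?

Regional Income Tax: taxable = €3,674.00 − 3×€550.00 = €2,024.00
  10.5% × €2,024.00 = €212.52
Unemployment Insurance: 2.6% × €3,674.00 = €95.52
Retirement Security Contribution: 4.6% × €3,674.00 = €169.00
Total: €212.52 + €95.52 + €169.00 = €477.04

€477.04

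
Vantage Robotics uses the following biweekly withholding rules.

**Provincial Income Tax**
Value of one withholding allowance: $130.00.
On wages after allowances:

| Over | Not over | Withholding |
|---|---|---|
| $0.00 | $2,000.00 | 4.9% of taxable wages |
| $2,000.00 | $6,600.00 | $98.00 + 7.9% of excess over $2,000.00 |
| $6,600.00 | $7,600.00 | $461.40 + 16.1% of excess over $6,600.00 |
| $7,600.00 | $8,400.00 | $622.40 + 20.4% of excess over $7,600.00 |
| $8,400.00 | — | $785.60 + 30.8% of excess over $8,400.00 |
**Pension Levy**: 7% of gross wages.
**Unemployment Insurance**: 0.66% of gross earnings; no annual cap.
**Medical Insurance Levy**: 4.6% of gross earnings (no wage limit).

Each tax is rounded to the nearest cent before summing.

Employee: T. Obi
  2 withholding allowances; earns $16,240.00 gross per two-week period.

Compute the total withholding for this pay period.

$5,111.26

Provincial Income Tax: taxable = $16,240.00 − 2×$130.00 = $15,980.00
  $785.60 + 30.8% × ($15,980.00 − $8,400.00) = $785.60 + 30.8% × $7,580.00 = $3,120.24
Pension Levy: 7% × $16,240.00 = $1,136.80
Unemployment Insurance: 0.66% × $16,240.00 = $107.18
Medical Insurance Levy: 4.6% × $16,240.00 = $747.04
Total: $3,120.24 + $1,136.80 + $107.18 + $747.04 = $5,111.26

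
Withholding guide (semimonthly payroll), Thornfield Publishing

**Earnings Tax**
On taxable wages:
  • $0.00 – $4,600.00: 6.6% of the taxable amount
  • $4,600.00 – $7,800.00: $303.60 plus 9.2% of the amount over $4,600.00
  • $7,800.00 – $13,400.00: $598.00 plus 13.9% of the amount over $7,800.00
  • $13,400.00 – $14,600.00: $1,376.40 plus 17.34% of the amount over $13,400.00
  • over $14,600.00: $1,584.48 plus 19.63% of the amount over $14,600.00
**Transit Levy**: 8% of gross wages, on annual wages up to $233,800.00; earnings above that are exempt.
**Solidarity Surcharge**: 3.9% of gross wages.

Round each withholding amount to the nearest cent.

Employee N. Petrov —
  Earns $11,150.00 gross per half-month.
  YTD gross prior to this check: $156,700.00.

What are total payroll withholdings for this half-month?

$2,390.50

Earnings Tax: taxable = $11,150.00
  $598.00 + 13.9% × ($11,150.00 − $7,800.00) = $598.00 + 13.9% × $3,350.00 = $1,063.65
Transit Levy: 8% × $11,150.00 = $892.00
Solidarity Surcharge: 3.9% × $11,150.00 = $434.85
Total: $1,063.65 + $892.00 + $434.85 = $2,390.50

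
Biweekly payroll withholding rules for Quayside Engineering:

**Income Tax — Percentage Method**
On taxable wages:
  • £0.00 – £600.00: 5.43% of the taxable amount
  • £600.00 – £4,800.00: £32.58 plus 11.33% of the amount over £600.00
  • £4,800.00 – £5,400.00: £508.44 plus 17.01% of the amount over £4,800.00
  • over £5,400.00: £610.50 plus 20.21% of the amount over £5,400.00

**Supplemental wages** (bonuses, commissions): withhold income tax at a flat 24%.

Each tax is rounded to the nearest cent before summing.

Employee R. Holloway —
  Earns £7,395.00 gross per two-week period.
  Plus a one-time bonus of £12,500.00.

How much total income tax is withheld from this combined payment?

£4,013.69

Income Tax: taxable = £7,395.00
  £610.50 + 20.21% × (£7,395.00 − £5,400.00) = £610.50 + 20.21% × £1,995.00 = £1,013.69
Supplemental (24% flat on bonus): 24% × £12,500.00 = £3,000.00
Total income tax: £1,013.69 + £3,000.00 = £4,013.69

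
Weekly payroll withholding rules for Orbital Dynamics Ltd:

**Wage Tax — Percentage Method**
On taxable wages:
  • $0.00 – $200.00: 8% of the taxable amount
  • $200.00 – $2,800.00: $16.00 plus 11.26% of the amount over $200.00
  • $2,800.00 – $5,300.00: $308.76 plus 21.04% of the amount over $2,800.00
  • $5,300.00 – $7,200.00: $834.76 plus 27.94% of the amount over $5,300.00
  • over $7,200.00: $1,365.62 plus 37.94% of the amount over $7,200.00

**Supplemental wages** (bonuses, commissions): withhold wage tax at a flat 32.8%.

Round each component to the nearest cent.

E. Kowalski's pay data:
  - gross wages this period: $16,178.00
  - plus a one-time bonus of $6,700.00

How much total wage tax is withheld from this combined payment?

Wage Tax: taxable = $16,178.00
  $1,365.62 + 37.94% × ($16,178.00 − $7,200.00) = $1,365.62 + 37.94% × $8,978.00 = $4,771.87
Supplemental (32.8% flat on bonus): 32.8% × $6,700.00 = $2,197.60
Total wage tax: $4,771.87 + $2,197.60 = $6,969.47

$6,969.47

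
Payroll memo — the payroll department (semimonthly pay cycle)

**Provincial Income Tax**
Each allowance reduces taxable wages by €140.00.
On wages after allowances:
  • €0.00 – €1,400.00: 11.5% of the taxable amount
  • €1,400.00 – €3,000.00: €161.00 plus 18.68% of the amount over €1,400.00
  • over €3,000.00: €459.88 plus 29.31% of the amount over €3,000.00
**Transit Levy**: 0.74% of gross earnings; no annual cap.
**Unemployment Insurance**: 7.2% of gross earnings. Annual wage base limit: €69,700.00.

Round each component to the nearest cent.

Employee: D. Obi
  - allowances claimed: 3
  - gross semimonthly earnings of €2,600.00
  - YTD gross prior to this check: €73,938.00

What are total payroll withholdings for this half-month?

Provincial Income Tax: taxable = €2,600.00 − 3×€140.00 = €2,180.00
  €161.00 + 18.68% × (€2,180.00 − €1,400.00) = €161.00 + 18.68% × €780.00 = €306.70
Transit Levy: 0.74% × €2,600.00 = €19.24
Unemployment Insurance: YTD €73,938.00 ≥ cap €69,700.00 → €0.00
Total: €306.70 + €19.24 + €0.00 = €325.94

€325.94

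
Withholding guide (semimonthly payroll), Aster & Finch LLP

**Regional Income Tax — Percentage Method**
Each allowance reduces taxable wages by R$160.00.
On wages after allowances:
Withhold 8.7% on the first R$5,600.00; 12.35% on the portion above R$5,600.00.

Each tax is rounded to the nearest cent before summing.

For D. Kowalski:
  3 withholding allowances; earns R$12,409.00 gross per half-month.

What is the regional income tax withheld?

Regional Income Tax: taxable = R$12,409.00 − 3×R$160.00 = R$11,929.00
  R$487.20 + 12.35% × (R$11,929.00 − R$5,600.00) = R$487.20 + 12.35% × R$6,329.00 = R$1,268.83

R$1,268.83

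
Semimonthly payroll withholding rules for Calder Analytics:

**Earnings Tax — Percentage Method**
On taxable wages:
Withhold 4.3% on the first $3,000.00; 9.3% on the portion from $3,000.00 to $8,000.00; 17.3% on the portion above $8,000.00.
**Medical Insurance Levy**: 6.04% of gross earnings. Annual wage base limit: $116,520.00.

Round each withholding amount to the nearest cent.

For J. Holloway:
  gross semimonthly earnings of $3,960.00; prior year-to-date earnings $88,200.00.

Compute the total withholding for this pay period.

$457.46

Earnings Tax: taxable = $3,960.00
  $129.00 + 9.3% × ($3,960.00 − $3,000.00) = $129.00 + 9.3% × $960.00 = $218.28
Medical Insurance Levy: 6.04% × $3,960.00 = $239.18
Total: $218.28 + $239.18 = $457.46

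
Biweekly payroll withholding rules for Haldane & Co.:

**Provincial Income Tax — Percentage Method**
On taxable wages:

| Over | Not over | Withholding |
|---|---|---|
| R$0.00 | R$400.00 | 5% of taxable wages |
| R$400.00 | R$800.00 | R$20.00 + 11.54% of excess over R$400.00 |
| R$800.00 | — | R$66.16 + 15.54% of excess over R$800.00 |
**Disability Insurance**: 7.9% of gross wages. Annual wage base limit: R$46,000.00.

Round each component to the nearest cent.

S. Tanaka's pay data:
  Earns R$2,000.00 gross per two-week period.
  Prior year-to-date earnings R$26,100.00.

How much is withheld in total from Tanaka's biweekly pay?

R$410.64

Provincial Income Tax: taxable = R$2,000.00
  R$66.16 + 15.54% × (R$2,000.00 − R$800.00) = R$66.16 + 15.54% × R$1,200.00 = R$252.64
Disability Insurance: 7.9% × R$2,000.00 = R$158.00
Total: R$252.64 + R$158.00 = R$410.64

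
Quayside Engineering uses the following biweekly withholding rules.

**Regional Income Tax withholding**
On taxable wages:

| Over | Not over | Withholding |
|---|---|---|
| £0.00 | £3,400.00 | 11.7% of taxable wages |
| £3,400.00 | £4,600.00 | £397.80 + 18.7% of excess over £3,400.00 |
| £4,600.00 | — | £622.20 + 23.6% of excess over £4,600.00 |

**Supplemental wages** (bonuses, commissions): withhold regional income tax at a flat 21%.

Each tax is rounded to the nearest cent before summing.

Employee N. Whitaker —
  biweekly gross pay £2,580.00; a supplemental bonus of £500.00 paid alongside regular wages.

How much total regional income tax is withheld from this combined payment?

Regional Income Tax: taxable = £2,580.00
  11.7% × £2,580.00 = £301.86
Supplemental (21% flat on bonus): 21% × £500.00 = £105.00
Total regional income tax: £301.86 + £105.00 = £406.86

£406.86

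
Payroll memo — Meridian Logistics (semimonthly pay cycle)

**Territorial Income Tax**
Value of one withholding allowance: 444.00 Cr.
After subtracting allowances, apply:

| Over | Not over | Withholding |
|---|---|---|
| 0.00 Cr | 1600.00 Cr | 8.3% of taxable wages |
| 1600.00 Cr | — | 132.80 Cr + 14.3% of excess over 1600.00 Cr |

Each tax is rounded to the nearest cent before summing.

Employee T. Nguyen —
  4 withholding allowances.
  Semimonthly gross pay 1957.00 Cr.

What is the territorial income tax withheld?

15.02 Cr

Territorial Income Tax: taxable = 1957.00 Cr − 4×444.00 Cr = 181.00 Cr
  8.3% × 181.00 Cr = 15.02 Cr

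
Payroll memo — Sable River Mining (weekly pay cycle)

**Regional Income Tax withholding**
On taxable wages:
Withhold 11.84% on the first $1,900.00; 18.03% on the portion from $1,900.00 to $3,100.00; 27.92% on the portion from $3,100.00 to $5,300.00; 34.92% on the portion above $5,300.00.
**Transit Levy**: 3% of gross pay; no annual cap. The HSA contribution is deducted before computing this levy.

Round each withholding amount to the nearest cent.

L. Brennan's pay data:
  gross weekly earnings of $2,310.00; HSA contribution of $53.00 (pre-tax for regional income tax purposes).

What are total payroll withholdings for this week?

Regional Income Tax: taxable = $2,310.00 − $53.00 = $2,257.00
  $224.96 + 18.03% × ($2,257.00 − $1,900.00) = $224.96 + 18.03% × $357.00 = $289.33
Transit Levy: 3% × $2,257.00 = $67.71
Total: $289.33 + $67.71 = $357.04

$357.04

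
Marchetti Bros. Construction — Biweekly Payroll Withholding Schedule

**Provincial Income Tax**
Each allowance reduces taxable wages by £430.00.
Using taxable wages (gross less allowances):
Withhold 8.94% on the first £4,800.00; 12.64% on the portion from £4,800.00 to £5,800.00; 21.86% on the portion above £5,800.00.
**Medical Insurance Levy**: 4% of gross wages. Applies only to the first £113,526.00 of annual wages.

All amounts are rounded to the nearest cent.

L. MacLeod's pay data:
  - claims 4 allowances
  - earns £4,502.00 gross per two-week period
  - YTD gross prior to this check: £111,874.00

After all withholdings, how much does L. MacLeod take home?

Provincial Income Tax: taxable = £4,502.00 − 4×£430.00 = £2,782.00
  8.94% × £2,782.00 = £248.71
Medical Insurance Levy: cap £113,526.00 − YTD £111,874.00 = £1,652.00 subject; 4% × £1,652.00 = £66.08
Total withheld: £248.71 + £66.08 = £314.79
Net pay: £4,502.00 − £314.79 = £4,187.21

£4,187.21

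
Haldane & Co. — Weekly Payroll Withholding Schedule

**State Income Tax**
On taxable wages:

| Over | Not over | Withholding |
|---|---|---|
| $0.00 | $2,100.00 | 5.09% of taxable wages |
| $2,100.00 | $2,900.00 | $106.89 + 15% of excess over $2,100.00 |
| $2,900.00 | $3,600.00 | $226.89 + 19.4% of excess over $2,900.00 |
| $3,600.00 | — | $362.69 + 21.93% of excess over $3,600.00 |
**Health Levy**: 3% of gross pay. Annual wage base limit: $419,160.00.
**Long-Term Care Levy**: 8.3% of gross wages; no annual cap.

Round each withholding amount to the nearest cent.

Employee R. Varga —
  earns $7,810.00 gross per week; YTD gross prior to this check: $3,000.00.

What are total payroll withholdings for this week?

State Income Tax: taxable = $7,810.00
  $362.69 + 21.93% × ($7,810.00 − $3,600.00) = $362.69 + 21.93% × $4,210.00 = $1,285.94
Health Levy: 3% × $7,810.00 = $234.30
Long-Term Care Levy: 8.3% × $7,810.00 = $648.23
Total: $1,285.94 + $234.30 + $648.23 = $2,168.47

$2,168.47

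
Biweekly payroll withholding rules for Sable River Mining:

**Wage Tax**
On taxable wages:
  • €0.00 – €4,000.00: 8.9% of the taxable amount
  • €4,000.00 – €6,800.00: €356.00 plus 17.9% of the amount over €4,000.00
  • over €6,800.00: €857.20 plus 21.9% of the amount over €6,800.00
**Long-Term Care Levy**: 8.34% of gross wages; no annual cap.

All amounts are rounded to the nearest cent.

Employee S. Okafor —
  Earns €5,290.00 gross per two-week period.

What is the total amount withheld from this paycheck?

€1,028.10

Wage Tax: taxable = €5,290.00
  €356.00 + 17.9% × (€5,290.00 − €4,000.00) = €356.00 + 17.9% × €1,290.00 = €586.91
Long-Term Care Levy: 8.34% × €5,290.00 = €441.19
Total: €586.91 + €441.19 = €1,028.10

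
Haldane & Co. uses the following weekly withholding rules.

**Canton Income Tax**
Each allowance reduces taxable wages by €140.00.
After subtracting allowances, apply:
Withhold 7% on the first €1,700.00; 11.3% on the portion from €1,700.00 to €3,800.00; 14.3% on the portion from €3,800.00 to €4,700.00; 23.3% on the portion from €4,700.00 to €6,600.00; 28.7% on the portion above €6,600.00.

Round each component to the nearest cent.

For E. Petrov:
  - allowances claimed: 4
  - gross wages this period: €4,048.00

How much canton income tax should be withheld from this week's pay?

Canton Income Tax: taxable = €4,048.00 − 4×€140.00 = €3,488.00
  €119.00 + 11.3% × (€3,488.00 − €1,700.00) = €119.00 + 11.3% × €1,788.00 = €321.04

€321.04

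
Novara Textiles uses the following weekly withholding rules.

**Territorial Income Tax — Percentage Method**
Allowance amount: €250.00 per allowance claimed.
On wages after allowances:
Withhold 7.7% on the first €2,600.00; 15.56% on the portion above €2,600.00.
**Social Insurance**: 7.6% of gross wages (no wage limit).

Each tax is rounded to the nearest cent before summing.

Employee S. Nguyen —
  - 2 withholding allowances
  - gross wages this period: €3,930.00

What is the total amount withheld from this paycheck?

€628.03

Territorial Income Tax: taxable = €3,930.00 − 2×€250.00 = €3,430.00
  €200.20 + 15.56% × (€3,430.00 − €2,600.00) = €200.20 + 15.56% × €830.00 = €329.35
Social Insurance: 7.6% × €3,930.00 = €298.68
Total: €329.35 + €298.68 = €628.03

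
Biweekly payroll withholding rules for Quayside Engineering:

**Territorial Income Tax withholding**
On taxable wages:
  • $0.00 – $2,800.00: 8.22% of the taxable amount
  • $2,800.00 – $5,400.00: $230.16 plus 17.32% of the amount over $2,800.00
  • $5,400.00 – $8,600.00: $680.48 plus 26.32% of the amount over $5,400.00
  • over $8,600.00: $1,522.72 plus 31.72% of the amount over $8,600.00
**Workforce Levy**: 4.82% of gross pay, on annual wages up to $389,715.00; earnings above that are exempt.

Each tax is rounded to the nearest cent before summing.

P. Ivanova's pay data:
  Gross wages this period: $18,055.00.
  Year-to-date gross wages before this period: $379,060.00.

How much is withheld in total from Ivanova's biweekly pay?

Territorial Income Tax: taxable = $18,055.00
  $1,522.72 + 31.72% × ($18,055.00 − $8,600.00) = $1,522.72 + 31.72% × $9,455.00 = $4,521.85
Workforce Levy: cap $389,715.00 − YTD $379,060.00 = $10,655.00 subject; 4.82% × $10,655.00 = $513.57
Total: $4,521.85 + $513.57 = $5,035.42

$5,035.42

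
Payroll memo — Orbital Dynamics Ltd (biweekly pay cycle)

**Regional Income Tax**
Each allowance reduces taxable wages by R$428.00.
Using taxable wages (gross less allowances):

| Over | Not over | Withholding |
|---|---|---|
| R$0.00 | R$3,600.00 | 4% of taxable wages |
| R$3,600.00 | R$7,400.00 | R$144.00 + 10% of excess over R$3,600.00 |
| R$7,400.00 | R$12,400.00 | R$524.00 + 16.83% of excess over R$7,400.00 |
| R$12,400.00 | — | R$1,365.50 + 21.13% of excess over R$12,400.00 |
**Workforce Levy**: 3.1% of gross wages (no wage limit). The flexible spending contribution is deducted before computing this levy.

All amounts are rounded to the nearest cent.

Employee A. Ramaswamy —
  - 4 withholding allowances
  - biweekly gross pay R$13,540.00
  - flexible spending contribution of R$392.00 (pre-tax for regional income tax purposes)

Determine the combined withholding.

R$1,610.85

Regional Income Tax: taxable = R$13,540.00 − R$392.00 − 4×R$428.00 = R$11,436.00
  R$524.00 + 16.83% × (R$11,436.00 − R$7,400.00) = R$524.00 + 16.83% × R$4,036.00 = R$1,203.26
Workforce Levy: 3.1% × R$13,148.00 = R$407.59
Total: R$1,203.26 + R$407.59 = R$1,610.85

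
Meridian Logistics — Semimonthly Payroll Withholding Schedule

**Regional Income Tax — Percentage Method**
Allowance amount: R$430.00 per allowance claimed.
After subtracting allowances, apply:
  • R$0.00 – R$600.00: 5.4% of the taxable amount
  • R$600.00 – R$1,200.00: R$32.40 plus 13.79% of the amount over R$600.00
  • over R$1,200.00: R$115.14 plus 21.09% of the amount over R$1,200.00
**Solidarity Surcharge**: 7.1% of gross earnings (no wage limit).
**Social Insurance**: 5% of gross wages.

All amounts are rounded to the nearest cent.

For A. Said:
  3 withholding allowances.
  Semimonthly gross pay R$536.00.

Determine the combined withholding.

Regional Income Tax: taxable = R$536.00 − 3×R$430.00 = R$-754.00
  Taxable ≤ 0 → R$0.00
Solidarity Surcharge: 7.1% × R$536.00 = R$38.06
Social Insurance: 5% × R$536.00 = R$26.80
Total: R$0.00 + R$38.06 + R$26.80 = R$64.86

R$64.86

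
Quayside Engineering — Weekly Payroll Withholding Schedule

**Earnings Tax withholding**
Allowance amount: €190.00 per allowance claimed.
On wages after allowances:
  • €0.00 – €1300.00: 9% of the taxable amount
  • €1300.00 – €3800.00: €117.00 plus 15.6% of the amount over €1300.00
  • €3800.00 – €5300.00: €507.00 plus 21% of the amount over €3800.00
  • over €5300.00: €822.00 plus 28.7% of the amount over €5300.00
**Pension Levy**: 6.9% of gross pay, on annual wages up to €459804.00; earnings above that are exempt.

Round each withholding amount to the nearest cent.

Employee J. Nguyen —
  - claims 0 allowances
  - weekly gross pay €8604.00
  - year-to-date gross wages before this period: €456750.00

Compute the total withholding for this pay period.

€1980.98

Earnings Tax: taxable = €8604.00
  €822.00 + 28.7% × (€8604.00 − €5300.00) = €822.00 + 28.7% × €3304.00 = €1770.25
Pension Levy: cap €459804.00 − YTD €456750.00 = €3054.00 subject; 6.9% × €3054.00 = €210.73
Total: €1770.25 + €210.73 = €1980.98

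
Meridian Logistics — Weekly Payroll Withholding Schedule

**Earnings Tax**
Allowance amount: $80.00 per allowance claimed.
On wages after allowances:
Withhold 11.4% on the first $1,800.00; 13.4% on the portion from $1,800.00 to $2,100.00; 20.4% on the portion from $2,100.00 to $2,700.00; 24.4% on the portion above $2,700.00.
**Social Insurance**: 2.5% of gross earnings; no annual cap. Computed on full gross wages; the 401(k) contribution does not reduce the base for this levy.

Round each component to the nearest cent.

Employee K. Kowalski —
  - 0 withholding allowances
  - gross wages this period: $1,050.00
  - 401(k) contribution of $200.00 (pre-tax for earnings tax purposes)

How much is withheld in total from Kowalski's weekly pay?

Earnings Tax: taxable = $1,050.00 − $200.00 = $850.00
  11.4% × $850.00 = $96.90
Social Insurance: 2.5% × $1,050.00 = $26.25
Total: $96.90 + $26.25 = $123.15

$123.15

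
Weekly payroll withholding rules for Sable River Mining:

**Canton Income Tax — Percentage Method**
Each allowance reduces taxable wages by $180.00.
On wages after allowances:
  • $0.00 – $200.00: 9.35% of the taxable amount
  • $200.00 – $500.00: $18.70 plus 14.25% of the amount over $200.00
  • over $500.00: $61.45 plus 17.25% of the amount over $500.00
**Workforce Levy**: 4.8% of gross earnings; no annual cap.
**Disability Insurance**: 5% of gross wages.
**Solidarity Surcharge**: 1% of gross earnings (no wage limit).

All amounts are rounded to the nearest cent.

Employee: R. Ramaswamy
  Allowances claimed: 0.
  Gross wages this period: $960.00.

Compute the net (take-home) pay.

Canton Income Tax: taxable = $960.00
  $61.45 + 17.25% × ($960.00 − $500.00) = $61.45 + 17.25% × $460.00 = $140.80
Workforce Levy: 4.8% × $960.00 = $46.08
Disability Insurance: 5% × $960.00 = $48.00
Solidarity Surcharge: 1% × $960.00 = $9.60
Total withheld: $140.80 + $46.08 + $48.00 + $9.60 = $244.48
Net pay: $960.00 − $244.48 = $715.52

$715.52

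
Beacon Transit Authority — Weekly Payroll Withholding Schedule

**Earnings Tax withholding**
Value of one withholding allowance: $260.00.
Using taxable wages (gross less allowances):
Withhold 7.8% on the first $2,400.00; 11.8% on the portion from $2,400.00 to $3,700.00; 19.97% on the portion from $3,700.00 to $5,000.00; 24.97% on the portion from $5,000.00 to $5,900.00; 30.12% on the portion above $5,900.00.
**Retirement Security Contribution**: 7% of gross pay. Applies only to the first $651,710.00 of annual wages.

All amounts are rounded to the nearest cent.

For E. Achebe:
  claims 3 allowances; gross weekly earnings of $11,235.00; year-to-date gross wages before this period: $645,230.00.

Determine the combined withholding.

Earnings Tax: taxable = $11,235.00 − 3×$260.00 = $10,455.00
  $824.94 + 30.12% × ($10,455.00 − $5,900.00) = $824.94 + 30.12% × $4,555.00 = $2,196.91
Retirement Security Contribution: cap $651,710.00 − YTD $645,230.00 = $6,480.00 subject; 7% × $6,480.00 = $453.60
Total: $2,196.91 + $453.60 = $2,650.51

$2,650.51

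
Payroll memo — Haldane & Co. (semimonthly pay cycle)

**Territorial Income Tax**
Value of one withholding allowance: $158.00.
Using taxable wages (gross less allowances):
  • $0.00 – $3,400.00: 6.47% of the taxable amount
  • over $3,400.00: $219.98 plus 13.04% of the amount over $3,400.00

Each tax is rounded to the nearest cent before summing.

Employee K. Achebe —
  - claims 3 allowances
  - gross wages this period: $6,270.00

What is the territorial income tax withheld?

Territorial Income Tax: taxable = $6,270.00 − 3×$158.00 = $5,796.00
  $219.98 + 13.04% × ($5,796.00 − $3,400.00) = $219.98 + 13.04% × $2,396.00 = $532.42

$532.42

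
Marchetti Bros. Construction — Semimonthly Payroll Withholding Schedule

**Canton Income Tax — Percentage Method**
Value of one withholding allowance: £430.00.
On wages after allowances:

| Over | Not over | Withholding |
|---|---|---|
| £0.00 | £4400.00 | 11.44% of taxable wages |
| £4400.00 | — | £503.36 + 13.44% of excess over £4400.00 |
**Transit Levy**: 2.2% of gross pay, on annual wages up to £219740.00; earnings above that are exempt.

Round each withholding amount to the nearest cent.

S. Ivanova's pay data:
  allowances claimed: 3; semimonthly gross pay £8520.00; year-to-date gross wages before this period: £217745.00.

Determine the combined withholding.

£927.60

Canton Income Tax: taxable = £8520.00 − 3×£430.00 = £7230.00
  £503.36 + 13.44% × (£7230.00 − £4400.00) = £503.36 + 13.44% × £2830.00 = £883.71
Transit Levy: cap £219740.00 − YTD £217745.00 = £1995.00 subject; 2.2% × £1995.00 = £43.89
Total: £883.71 + £43.89 = £927.60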